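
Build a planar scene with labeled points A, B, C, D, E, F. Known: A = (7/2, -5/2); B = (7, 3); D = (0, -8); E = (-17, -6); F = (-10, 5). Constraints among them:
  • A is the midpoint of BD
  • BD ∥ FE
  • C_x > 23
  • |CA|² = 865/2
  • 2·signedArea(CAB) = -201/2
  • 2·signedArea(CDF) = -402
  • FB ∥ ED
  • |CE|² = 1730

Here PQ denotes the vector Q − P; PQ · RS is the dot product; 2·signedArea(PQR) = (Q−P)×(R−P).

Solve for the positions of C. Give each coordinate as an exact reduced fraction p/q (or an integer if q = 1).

1. C_x = 24  [2·signedArea(CDF) = -402 ∩ 2·signedArea(CAB) = -201/2]
2. C_y = 1  [2·signedArea(CDF) = -402 ∩ 2·signedArea(CAB) = -201/2]
   → C = (24, 1)

C = (24, 1)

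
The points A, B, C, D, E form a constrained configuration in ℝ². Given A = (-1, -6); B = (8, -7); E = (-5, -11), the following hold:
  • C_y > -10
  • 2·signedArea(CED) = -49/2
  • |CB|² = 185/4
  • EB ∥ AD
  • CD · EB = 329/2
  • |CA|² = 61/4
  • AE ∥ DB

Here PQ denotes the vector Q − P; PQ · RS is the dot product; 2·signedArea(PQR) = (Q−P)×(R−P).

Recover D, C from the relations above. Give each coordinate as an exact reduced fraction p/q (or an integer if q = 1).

C = (3/2, -9)
D = (12, -2)

1. D_x = 12  [AE ∥ DB ∩ EB ∥ AD]
2. D_y = -2  [AE ∥ DB ∩ EB ∥ AD]
   → D = (12, -2)
3. C_x = 3/2  [CD · EB = 329/2 ∩ 2·signedArea(CED) = -49/2]
4. C_y = -9  [CD · EB = 329/2 ∩ 2·signedArea(CED) = -49/2]
   → C = (3/2, -9)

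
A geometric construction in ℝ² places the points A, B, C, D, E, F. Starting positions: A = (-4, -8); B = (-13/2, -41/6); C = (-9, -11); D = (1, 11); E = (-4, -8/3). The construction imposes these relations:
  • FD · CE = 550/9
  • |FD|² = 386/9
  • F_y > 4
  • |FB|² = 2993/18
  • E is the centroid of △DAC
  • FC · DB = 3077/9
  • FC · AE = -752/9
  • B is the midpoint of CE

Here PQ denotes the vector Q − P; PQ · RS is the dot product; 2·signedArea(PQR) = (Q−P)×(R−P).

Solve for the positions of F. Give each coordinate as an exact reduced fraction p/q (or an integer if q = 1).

F = (-2/3, 14/3)

1. F_x = -2/3  [FD · CE = 550/9 ∩ FC · AE = -752/9]
2. F_y = 14/3  [FD · CE = 550/9 ∩ FC · AE = -752/9]
   → F = (-2/3, 14/3)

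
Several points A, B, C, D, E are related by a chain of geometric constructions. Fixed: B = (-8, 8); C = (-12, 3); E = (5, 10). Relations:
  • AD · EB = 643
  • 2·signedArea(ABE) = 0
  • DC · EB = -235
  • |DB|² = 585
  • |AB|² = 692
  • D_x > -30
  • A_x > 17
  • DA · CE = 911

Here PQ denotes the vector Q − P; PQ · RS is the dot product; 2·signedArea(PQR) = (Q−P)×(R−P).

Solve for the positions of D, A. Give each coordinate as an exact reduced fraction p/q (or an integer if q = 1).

A = (18, 12)
D = (-29, -4)

1. D_x = -29  [line 13·x + 2·y + 385 = 0 ∩ |DB|² = 585]
2. D_y = -4  [line 13·x + 2·y + 385 = 0 ∩ |DB|² = 585]
   → D = (-29, -4)
3. A_x = 18  [DA · CE = 911 ∩ 2·signedArea(ABE) = 0]
4. A_y = 12  [DA · CE = 911 ∩ 2·signedArea(ABE) = 0]
   → A = (18, 12)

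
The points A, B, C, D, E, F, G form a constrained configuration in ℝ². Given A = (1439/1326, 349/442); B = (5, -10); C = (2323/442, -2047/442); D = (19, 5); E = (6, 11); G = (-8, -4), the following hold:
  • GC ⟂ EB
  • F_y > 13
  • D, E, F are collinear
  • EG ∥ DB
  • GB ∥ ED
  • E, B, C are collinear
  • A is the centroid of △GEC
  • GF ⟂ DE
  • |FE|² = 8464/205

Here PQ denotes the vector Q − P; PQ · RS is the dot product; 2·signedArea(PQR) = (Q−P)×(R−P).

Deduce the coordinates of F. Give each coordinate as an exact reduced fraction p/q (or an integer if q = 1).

1. F_x = 34/205  [D, E, F are collinear ∩ GF ⟂ DE]
2. F_y = 2807/205  [D, E, F are collinear ∩ GF ⟂ DE]
   → F = (34/205, 2807/205)

F = (34/205, 2807/205)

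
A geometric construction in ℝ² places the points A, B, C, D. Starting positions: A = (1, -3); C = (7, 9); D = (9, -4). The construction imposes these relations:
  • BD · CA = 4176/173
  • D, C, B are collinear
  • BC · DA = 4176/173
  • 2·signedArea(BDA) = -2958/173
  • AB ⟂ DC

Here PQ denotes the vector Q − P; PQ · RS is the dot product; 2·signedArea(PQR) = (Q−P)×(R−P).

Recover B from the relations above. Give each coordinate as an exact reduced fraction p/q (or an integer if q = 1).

B = (1499/173, -315/173)

1. B_x = 1499/173  [D, C, B are collinear ∩ AB ⟂ DC]
2. B_y = -315/173  [D, C, B are collinear ∩ AB ⟂ DC]
   → B = (1499/173, -315/173)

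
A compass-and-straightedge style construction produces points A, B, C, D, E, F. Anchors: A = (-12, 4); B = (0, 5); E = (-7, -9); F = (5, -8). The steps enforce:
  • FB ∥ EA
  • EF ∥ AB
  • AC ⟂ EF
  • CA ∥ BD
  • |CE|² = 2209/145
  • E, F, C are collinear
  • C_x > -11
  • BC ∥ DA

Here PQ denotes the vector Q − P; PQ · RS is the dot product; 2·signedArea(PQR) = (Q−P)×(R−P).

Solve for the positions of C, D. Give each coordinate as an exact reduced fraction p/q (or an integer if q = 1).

1. C_x = -1579/145  [E, F, C are collinear ∩ AC ⟂ EF]
2. C_y = -1352/145  [E, F, C are collinear ∩ AC ⟂ EF]
   → C = (-1579/145, -1352/145)
3. D_x = -161/145  [BC ∥ DA ∩ CA ∥ BD]
4. D_y = 2657/145  [BC ∥ DA ∩ CA ∥ BD]
   → D = (-161/145, 2657/145)

C = (-1579/145, -1352/145)
D = (-161/145, 2657/145)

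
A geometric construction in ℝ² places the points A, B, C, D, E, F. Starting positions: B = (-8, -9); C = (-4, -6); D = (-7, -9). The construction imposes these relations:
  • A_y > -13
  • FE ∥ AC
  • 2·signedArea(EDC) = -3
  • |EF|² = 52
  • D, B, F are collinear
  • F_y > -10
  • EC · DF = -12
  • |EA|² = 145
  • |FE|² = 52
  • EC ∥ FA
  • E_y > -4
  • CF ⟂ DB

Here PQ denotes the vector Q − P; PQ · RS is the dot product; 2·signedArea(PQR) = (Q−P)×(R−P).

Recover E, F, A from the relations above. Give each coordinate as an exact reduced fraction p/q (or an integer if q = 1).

1. F_x = -4  [D, B, F are collinear ∩ CF ⟂ DB]
2. F_y = -9  [D, B, F are collinear ∩ CF ⟂ DB]
   → F = (-4, -9)
3. E_x = 0  [2·signedArea(EDC) = -3 ∩ EC · DF = -12]
4. E_y = -3  [2·signedArea(EDC) = -3 ∩ EC · DF = -12]
   → E = (0, -3)
5. A_x = -8  [FE ∥ AC ∩ EC ∥ FA]
6. A_y = -12  [FE ∥ AC ∩ EC ∥ FA]
   → A = (-8, -12)

A = (-8, -12)
E = (0, -3)
F = (-4, -9)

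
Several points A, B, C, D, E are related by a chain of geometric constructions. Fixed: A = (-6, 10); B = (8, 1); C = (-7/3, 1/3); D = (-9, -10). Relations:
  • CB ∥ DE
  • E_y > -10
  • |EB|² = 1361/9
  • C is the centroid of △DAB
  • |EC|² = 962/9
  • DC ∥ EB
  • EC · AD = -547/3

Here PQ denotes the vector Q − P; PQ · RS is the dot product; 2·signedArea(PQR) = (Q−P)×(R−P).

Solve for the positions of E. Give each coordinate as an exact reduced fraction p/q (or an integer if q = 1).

E = (4/3, -28/3)

1. E_x = 4/3  [DC ∥ EB ∩ CB ∥ DE]
2. E_y = -28/3  [DC ∥ EB ∩ CB ∥ DE]
   → E = (4/3, -28/3)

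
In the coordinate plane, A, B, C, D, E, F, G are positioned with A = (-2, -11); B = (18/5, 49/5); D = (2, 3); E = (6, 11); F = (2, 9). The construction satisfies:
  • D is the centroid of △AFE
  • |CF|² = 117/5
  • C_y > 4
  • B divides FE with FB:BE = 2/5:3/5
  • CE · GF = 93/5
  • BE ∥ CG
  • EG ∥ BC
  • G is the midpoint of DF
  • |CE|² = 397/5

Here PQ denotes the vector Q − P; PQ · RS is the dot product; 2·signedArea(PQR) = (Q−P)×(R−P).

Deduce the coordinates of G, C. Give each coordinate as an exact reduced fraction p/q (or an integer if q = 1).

C = (-2/5, 24/5)
G = (2, 6)

1. G_x = 2  [G is the midpoint of DF]
2. G_y = 6  [G is the midpoint of DF]
   → G = (2, 6)
3. C_x = -2/5  [BE ∥ CG ∩ EG ∥ BC]
4. C_y = 24/5  [BE ∥ CG ∩ EG ∥ BC]
   → C = (-2/5, 24/5)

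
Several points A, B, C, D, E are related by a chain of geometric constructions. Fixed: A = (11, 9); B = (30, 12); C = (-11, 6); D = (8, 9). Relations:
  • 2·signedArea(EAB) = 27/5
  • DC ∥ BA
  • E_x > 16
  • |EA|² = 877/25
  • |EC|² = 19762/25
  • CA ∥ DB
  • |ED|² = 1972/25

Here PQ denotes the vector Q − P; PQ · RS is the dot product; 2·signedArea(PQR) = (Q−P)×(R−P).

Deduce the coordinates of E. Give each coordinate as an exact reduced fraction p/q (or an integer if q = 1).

E = (84/5, 51/5)

1. E_x = 84/5  [line -3·x + 19·y + -717/5 = 0 ∩ |EA|² = 877/25]
2. E_y = 51/5  [line -3·x + 19·y + -717/5 = 0 ∩ |EA|² = 877/25]
   → E = (84/5, 51/5)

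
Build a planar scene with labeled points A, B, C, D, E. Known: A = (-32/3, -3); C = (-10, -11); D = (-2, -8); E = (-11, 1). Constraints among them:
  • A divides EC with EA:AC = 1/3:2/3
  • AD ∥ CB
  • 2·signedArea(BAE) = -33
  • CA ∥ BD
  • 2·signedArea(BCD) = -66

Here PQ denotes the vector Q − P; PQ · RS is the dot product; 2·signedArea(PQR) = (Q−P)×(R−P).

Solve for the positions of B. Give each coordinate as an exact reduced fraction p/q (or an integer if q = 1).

1. B_x = -4/3  [CA ∥ BD ∩ AD ∥ CB]
2. B_y = -16  [CA ∥ BD ∩ AD ∥ CB]
   → B = (-4/3, -16)

B = (-4/3, -16)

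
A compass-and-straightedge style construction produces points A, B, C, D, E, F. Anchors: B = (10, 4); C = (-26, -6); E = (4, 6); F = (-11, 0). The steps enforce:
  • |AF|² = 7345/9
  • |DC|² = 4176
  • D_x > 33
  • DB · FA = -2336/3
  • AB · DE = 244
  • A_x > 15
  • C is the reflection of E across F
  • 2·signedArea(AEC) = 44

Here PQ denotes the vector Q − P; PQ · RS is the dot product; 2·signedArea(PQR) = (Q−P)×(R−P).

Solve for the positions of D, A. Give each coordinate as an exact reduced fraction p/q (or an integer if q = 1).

A = (16, 28/3)
D = (34, 18)

1. A_x = 16  [line 12·x + -30·y + 88 = 0 ∩ |AF|² = 7345/9]
2. A_y = 28/3  [line 12·x + -30·y + 88 = 0 ∩ |AF|² = 7345/9]
   → A = (16, 28/3)
3. D_x = 34  [DB · FA = -2336/3 ∩ AB · DE = 244]
4. D_y = 18  [DB · FA = -2336/3 ∩ AB · DE = 244]
   → D = (34, 18)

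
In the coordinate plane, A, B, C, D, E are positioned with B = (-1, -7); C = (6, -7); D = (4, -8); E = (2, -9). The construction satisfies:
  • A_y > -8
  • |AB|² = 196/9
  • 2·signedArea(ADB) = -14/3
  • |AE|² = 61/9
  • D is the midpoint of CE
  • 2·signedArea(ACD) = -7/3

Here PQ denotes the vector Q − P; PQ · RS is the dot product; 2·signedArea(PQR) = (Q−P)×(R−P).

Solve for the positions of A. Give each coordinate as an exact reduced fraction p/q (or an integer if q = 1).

1. A_x = 11/3  [2·signedArea(ADB) = -14/3 ∩ 2·signedArea(ACD) = -7/3]
2. A_y = -7  [2·signedArea(ADB) = -14/3 ∩ 2·signedArea(ACD) = -7/3]
   → A = (11/3, -7)

A = (11/3, -7)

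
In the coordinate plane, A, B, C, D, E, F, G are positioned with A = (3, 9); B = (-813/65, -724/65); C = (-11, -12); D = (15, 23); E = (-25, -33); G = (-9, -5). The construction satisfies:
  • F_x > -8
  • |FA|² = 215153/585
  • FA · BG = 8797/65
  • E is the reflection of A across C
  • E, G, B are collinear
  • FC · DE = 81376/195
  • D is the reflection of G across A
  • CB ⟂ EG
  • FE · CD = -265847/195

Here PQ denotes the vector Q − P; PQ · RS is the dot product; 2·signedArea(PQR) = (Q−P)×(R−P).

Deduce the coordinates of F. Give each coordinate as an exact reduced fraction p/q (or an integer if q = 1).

F = (-1463/195, -458/65)

1. F_x = -1463/195  [FA · BG = 8797/65 ∩ FC · DE = 81376/195]
2. F_y = -458/65  [FA · BG = 8797/65 ∩ FC · DE = 81376/195]
   → F = (-1463/195, -458/65)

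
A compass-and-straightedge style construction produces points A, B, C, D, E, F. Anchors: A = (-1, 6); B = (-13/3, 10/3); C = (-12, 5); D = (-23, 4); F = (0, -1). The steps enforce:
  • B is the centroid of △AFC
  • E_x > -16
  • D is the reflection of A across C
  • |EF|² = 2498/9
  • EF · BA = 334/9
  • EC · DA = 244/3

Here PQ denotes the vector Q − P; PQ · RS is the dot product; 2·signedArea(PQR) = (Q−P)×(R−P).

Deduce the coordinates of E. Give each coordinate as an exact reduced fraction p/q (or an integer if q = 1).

E = (-47/3, 14/3)

1. E_x = -47/3  [EF · BA = 334/9 ∩ EC · DA = 244/3]
2. E_y = 14/3  [EF · BA = 334/9 ∩ EC · DA = 244/3]
   → E = (-47/3, 14/3)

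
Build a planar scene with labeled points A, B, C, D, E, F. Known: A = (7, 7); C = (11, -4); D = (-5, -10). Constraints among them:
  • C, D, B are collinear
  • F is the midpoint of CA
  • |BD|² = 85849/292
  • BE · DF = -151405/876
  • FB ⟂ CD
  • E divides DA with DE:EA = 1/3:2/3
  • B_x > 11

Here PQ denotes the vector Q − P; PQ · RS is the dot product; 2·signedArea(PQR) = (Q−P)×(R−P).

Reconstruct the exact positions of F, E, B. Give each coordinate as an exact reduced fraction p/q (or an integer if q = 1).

B = (807/73, -581/146)
E = (-1, -13/3)
F = (9, 3/2)

1. F_x = 9  [F is the midpoint of CA]
2. F_y = 3/2  [F is the midpoint of CA]
   → F = (9, 3/2)
3. E_x = -1  [E divides DA with DE:EA = 1/3:2/3]
4. E_y = -13/3  [E divides DA with DE:EA = 1/3:2/3]
   → E = (-1, -13/3)
5. B_x = 807/73  [C, D, B are collinear ∩ FB ⟂ CD]
6. B_y = -581/146  [C, D, B are collinear ∩ FB ⟂ CD]
   → B = (807/73, -581/146)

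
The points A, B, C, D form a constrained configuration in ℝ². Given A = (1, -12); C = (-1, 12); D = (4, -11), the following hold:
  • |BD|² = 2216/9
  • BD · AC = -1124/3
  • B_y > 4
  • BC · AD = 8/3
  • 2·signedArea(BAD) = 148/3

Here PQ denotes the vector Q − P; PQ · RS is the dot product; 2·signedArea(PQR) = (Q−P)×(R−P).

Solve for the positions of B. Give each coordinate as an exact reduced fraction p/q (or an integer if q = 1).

B = (2/3, 13/3)

1. B_x = 2/3  [BD · AC = -1124/3 ∩ 2·signedArea(BAD) = 148/3]
2. B_y = 13/3  [BD · AC = -1124/3 ∩ 2·signedArea(BAD) = 148/3]
   → B = (2/3, 13/3)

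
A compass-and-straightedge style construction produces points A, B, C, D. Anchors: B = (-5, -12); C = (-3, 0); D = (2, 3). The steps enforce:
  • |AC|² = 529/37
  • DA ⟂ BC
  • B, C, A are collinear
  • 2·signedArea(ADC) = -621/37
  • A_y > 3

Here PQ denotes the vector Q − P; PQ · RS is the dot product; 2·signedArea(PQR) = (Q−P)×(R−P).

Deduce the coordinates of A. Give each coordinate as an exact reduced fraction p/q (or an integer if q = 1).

A = (-88/37, 138/37)

1. A_x = -88/37  [B, C, A are collinear ∩ DA ⟂ BC]
2. A_y = 138/37  [B, C, A are collinear ∩ DA ⟂ BC]
   → A = (-88/37, 138/37)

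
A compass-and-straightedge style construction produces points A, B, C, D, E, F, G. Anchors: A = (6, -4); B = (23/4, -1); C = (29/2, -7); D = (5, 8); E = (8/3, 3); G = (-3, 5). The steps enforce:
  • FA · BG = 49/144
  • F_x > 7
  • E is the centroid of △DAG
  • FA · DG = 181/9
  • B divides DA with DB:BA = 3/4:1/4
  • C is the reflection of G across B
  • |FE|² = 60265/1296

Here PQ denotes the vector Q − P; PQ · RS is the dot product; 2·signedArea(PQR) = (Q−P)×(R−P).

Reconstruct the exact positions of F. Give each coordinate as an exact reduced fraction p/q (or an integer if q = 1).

F = (275/36, -5/3)

1. F_x = 275/36  [FA · BG = 49/144 ∩ FA · DG = 181/9]
2. F_y = -5/3  [FA · BG = 49/144 ∩ FA · DG = 181/9]
   → F = (275/36, -5/3)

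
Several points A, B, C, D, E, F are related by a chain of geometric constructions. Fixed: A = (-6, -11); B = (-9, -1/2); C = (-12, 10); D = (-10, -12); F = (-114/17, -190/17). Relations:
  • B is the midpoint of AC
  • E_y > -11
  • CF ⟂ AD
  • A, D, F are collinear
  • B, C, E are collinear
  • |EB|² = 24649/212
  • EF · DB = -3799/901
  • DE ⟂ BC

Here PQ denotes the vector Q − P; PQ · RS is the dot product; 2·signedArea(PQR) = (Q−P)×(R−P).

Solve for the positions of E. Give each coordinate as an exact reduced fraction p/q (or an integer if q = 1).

E = (-320/53, -576/53)

1. E_x = -320/53  [B, C, E are collinear ∩ DE ⟂ BC]
2. E_y = -576/53  [B, C, E are collinear ∩ DE ⟂ BC]
   → E = (-320/53, -576/53)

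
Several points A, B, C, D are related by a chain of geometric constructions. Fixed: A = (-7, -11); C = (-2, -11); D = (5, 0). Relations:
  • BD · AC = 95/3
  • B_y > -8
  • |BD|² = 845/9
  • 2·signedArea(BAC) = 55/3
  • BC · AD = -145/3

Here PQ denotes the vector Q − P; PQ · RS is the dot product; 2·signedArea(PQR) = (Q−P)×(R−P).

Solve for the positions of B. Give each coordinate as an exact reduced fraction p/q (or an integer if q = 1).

B = (-4/3, -22/3)

1. B_x = -4/3  [BD · AC = 95/3 ∩ 2·signedArea(BAC) = 55/3]
2. B_y = -22/3  [BD · AC = 95/3 ∩ 2·signedArea(BAC) = 55/3]
   → B = (-4/3, -22/3)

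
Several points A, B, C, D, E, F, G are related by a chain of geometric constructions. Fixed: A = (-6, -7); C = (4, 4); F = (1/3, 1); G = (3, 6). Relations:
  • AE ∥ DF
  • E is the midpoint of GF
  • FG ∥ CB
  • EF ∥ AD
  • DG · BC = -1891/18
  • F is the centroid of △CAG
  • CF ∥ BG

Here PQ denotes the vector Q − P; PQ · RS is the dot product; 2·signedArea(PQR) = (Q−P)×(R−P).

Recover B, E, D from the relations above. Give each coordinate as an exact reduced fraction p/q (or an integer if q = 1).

B = (20/3, 9)
D = (-22/3, -19/2)
E = (5/3, 7/2)

1. B_x = 20/3  [CF ∥ BG ∩ FG ∥ CB]
2. B_y = 9  [CF ∥ BG ∩ FG ∥ CB]
   → B = (20/3, 9)
3. E_x = 5/3  [E is the midpoint of GF]
4. E_y = 7/2  [E is the midpoint of GF]
   → E = (5/3, 7/2)
5. D_x = -22/3  [AE ∥ DF ∩ EF ∥ AD]
6. D_y = -19/2  [AE ∥ DF ∩ EF ∥ AD]
   → D = (-22/3, -19/2)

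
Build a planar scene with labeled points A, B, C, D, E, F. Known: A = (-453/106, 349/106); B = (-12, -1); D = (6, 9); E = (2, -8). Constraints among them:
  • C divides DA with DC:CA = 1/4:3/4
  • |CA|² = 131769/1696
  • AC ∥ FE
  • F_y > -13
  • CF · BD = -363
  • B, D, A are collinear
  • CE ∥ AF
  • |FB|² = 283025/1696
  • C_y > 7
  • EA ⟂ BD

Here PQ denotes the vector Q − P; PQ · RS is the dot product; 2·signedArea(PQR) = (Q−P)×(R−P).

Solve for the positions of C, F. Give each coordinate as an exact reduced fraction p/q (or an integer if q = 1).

C = (1455/424, 3211/424)
F = (-2419/424, -5207/424)

1. C_x = 1455/424  [C divides DA with DC:CA = 1/4:3/4]
2. C_y = 3211/424  [C divides DA with DC:CA = 1/4:3/4]
   → C = (1455/424, 3211/424)
3. F_x = -2419/424  [AC ∥ FE ∩ CE ∥ AF]
4. F_y = -5207/424  [AC ∥ FE ∩ CE ∥ AF]
   → F = (-2419/424, -5207/424)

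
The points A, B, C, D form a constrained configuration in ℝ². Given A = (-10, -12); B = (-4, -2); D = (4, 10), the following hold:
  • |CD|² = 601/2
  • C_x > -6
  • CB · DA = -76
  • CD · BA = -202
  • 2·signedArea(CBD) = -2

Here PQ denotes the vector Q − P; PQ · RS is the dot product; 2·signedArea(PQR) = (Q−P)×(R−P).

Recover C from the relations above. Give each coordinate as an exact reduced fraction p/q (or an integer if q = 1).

1. C_x = -11/2  [CB · DA = -76 ∩ CD · BA = -202]
2. C_y = -9/2  [CB · DA = -76 ∩ CD · BA = -202]
   → C = (-11/2, -9/2)

C = (-11/2, -9/2)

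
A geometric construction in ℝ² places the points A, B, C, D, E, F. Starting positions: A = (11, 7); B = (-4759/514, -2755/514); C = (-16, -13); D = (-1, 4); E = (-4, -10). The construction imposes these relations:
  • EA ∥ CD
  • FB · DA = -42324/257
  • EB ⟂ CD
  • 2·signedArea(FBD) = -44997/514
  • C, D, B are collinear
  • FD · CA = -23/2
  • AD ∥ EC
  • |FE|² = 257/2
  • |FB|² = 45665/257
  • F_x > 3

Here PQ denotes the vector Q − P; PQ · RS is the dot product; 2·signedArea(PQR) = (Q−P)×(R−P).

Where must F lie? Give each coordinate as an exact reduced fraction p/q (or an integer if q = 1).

F = (7/2, -3/2)

1. F_x = 7/2  [FD · CA = -23/2 ∩ FB · DA = -42324/257]
2. F_y = -3/2  [FD · CA = -23/2 ∩ FB · DA = -42324/257]
   → F = (7/2, -3/2)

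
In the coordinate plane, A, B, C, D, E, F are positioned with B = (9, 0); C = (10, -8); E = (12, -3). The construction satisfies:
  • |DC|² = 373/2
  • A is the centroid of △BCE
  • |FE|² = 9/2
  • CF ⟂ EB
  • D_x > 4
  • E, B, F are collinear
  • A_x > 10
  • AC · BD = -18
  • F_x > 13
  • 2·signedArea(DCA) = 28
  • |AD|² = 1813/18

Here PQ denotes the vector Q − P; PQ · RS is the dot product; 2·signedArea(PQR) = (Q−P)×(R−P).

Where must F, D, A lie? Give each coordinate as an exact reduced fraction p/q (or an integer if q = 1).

A = (31/3, -11/3)
D = (9/2, 9/2)
F = (27/2, -9/2)

1. F_x = 27/2  [E, B, F are collinear ∩ CF ⟂ EB]
2. F_y = -9/2  [E, B, F are collinear ∩ CF ⟂ EB]
   → F = (27/2, -9/2)
3. A_x = 31/3  [A is the centroid of △BCE]
4. A_y = -11/3  [A is the centroid of △BCE]
   → A = (31/3, -11/3)
5. D_x = 9/2  [2·signedArea(DCA) = 28 ∩ AC · BD = -18]
6. D_y = 9/2  [2·signedArea(DCA) = 28 ∩ AC · BD = -18]
   → D = (9/2, 9/2)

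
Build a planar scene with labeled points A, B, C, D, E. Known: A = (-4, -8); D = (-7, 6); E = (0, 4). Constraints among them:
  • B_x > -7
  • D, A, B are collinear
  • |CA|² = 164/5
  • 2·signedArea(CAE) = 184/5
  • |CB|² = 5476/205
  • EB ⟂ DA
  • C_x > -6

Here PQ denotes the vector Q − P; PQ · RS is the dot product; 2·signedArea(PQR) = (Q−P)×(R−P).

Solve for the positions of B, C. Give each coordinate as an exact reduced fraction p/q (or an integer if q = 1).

1. B_x = -1288/205  [D, A, B are collinear ∩ EB ⟂ DA]
2. B_y = 544/205  [D, A, B are collinear ∩ EB ⟂ DA]
   → B = (-1288/205, 544/205)
3. C_x = -26/5  [line -12·x + 4·y + -264/5 = 0 ∩ |CA|² = 164/5]
4. C_y = -12/5  [line -12·x + 4·y + -264/5 = 0 ∩ |CA|² = 164/5]
   → C = (-26/5, -12/5)

B = (-1288/205, 544/205)
C = (-26/5, -12/5)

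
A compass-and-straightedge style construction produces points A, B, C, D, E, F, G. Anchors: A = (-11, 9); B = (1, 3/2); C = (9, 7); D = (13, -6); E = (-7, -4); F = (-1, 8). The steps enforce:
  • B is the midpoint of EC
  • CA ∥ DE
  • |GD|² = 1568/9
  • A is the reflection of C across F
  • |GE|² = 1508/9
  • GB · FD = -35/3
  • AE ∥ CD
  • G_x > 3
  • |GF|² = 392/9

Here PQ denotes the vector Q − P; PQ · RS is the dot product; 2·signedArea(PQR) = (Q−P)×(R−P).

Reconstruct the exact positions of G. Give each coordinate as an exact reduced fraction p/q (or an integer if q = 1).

G = (11/3, 10/3)

1. G_x = 11/3  [line -14·x + 14·y + 14/3 = 0 ∩ |GE|² = 1508/9]
2. G_y = 10/3  [line -14·x + 14·y + 14/3 = 0 ∩ |GE|² = 1508/9]
   → G = (11/3, 10/3)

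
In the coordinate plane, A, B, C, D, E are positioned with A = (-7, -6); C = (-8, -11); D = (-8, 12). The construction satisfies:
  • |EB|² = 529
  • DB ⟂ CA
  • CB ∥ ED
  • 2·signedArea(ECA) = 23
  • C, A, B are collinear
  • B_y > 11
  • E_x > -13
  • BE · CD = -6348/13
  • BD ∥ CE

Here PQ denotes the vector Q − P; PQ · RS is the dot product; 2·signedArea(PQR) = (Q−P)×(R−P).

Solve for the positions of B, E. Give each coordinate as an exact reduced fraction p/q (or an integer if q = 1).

1. B_x = -93/26  [C, A, B are collinear ∩ DB ⟂ CA]
2. B_y = 289/26  [C, A, B are collinear ∩ DB ⟂ CA]
   → B = (-93/26, 289/26)
3. E_x = -323/26  [CB ∥ ED ∩ BD ∥ CE]
4. E_y = -263/26  [CB ∥ ED ∩ BD ∥ CE]
   → E = (-323/26, -263/26)

B = (-93/26, 289/26)
E = (-323/26, -263/26)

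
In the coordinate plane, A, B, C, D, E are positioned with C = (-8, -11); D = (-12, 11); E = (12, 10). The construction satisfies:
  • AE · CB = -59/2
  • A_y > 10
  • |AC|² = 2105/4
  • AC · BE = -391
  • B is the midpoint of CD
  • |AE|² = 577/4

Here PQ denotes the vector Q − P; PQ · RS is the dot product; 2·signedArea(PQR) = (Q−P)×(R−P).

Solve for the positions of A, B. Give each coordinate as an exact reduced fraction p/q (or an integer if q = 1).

1. B_x = -10  [B is the midpoint of CD]
2. B_y = 0  [B is the midpoint of CD]
   → B = (-10, 0)
3. A_x = 0  [AE · CB = -59/2 ∩ AC · BE = -391]
4. A_y = 21/2  [AE · CB = -59/2 ∩ AC · BE = -391]
   → A = (0, 21/2)

A = (0, 21/2)
B = (-10, 0)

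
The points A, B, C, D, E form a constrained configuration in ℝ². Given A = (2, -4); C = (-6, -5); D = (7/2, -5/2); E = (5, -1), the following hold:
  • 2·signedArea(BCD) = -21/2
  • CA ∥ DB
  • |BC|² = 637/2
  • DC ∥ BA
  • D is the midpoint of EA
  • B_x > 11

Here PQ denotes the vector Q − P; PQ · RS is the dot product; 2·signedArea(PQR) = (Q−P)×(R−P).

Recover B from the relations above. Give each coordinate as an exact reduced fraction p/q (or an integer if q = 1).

B = (23/2, -3/2)

1. B_x = 23/2  [DC ∥ BA ∩ CA ∥ DB]
2. B_y = -3/2  [DC ∥ BA ∩ CA ∥ DB]
   → B = (23/2, -3/2)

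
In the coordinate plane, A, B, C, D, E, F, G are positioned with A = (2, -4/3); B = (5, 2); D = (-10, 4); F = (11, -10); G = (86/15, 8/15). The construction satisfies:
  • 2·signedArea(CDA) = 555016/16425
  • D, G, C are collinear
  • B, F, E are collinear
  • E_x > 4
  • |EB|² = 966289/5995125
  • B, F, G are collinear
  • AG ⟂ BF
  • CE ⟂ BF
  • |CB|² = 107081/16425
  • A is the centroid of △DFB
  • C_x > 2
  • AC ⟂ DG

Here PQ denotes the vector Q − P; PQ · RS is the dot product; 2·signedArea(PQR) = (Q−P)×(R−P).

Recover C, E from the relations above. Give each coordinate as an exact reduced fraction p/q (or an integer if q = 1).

1. C_x = 14044/5475  [D, G, C are collinear ∩ AC ⟂ DG]
2. C_y = 6742/5475  [D, G, C are collinear ∩ AC ⟂ DG]
   → C = (14044/5475, 6742/5475)
3. E_x = 26392/5475  [B, F, E are collinear ∩ CE ⟂ BF]
4. E_y = 12916/5475  [B, F, E are collinear ∩ CE ⟂ BF]
   → E = (26392/5475, 12916/5475)

C = (14044/5475, 6742/5475)
E = (26392/5475, 12916/5475)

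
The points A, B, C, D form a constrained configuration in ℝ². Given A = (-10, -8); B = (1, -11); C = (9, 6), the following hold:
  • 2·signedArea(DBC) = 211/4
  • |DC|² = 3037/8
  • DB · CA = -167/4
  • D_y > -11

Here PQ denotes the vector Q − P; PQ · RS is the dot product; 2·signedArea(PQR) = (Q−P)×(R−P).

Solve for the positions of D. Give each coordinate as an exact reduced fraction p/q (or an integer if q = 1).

D = (-7/4, -41/4)

1. D_x = -7/4  [2·signedArea(DBC) = 211/4 ∩ DB · CA = -167/4]
2. D_y = -41/4  [2·signedArea(DBC) = 211/4 ∩ DB · CA = -167/4]
   → D = (-7/4, -41/4)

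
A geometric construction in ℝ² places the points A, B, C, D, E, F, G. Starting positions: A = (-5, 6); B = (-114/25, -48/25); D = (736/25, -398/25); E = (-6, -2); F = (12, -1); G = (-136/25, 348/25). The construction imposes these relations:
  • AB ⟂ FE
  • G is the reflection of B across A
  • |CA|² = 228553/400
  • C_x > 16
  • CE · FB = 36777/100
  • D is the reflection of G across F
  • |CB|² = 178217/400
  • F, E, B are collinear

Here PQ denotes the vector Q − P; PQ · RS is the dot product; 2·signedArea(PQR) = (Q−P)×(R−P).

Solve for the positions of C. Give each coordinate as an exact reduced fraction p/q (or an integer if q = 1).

1. C_x = 409/25  [line 414/25·x + 23/25·y + -26657/100 = 0 ∩ |CB|² = 178217/400]
2. C_y = -473/100  [line 414/25·x + 23/25·y + -26657/100 = 0 ∩ |CB|² = 178217/400]
   → C = (409/25, -473/100)

C = (409/25, -473/100)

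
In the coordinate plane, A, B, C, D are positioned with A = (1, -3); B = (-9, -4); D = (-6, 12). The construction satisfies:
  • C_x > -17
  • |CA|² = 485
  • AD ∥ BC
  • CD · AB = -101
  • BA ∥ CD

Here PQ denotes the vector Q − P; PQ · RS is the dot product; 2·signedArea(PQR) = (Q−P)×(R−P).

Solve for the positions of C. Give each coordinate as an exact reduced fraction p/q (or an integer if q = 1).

C = (-16, 11)

1. C_x = -16  [BA ∥ CD ∩ AD ∥ BC]
2. C_y = 11  [BA ∥ CD ∩ AD ∥ BC]
   → C = (-16, 11)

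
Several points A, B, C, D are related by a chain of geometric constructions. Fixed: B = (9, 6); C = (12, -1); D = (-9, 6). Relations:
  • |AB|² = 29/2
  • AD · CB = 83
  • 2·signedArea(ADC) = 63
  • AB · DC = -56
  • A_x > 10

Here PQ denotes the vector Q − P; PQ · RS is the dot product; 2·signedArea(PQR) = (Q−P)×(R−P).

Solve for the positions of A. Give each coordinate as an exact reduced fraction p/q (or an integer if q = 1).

1. A_x = 21/2  [AD · CB = 83 ∩ 2·signedArea(ADC) = 63]
2. A_y = 5/2  [AD · CB = 83 ∩ 2·signedArea(ADC) = 63]
   → A = (21/2, 5/2)

A = (21/2, 5/2)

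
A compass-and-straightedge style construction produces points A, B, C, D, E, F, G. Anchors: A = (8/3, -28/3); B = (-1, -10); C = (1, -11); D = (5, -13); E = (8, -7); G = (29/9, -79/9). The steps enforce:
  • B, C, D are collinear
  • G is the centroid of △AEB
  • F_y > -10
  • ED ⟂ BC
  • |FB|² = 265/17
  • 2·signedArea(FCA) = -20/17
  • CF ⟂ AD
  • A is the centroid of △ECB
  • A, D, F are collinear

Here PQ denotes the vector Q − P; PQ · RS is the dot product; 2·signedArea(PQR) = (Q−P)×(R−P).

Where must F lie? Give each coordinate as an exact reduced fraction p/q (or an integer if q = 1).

F = (50/17, -166/17)

1. F_x = 50/17  [A, D, F are collinear ∩ CF ⟂ AD]
2. F_y = -166/17  [A, D, F are collinear ∩ CF ⟂ AD]
   → F = (50/17, -166/17)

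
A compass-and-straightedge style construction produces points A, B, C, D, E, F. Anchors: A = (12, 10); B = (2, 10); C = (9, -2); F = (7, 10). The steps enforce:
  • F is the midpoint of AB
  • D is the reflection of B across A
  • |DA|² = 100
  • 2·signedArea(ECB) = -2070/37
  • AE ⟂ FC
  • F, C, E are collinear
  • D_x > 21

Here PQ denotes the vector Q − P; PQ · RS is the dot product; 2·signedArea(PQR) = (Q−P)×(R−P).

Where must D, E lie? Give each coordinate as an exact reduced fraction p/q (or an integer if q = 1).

1. D_x = 22  [D is the reflection of B across A]
2. D_y = 10  [D is the reflection of B across A]
   → D = (22, 10)
3. E_x = 264/37  [F, C, E are collinear ∩ AE ⟂ FC]
4. E_y = 340/37  [F, C, E are collinear ∩ AE ⟂ FC]
   → E = (264/37, 340/37)

D = (22, 10)
E = (264/37, 340/37)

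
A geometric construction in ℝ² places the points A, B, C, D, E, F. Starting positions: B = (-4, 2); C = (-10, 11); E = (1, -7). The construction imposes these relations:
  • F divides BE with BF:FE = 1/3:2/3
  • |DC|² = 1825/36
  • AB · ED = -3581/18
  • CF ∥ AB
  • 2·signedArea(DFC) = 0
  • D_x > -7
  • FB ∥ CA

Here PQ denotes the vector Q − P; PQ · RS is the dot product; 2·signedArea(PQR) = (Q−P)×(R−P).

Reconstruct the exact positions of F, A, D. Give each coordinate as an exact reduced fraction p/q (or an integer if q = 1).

1. F_x = -7/3  [F divides BE with BF:FE = 1/3:2/3]
2. F_y = -1  [F divides BE with BF:FE = 1/3:2/3]
   → F = (-7/3, -1)
3. A_x = -35/3  [CF ∥ AB ∩ FB ∥ CA]
4. A_y = 14  [CF ∥ AB ∩ FB ∥ CA]
   → A = (-35/3, 14)
5. D_x = -37/6  [2·signedArea(DFC) = 0 ∩ AB · ED = -3581/18]
6. D_y = 5  [2·signedArea(DFC) = 0 ∩ AB · ED = -3581/18]
   → D = (-37/6, 5)

A = (-35/3, 14)
D = (-37/6, 5)
F = (-7/3, -1)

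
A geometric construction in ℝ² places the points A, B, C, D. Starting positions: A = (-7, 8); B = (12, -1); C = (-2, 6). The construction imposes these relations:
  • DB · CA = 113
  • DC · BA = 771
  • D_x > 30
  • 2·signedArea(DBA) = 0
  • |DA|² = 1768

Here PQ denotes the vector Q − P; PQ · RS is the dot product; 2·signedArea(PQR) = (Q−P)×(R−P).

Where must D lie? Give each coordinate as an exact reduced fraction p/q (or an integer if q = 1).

D = (31, -10)

1. D_x = 31  [2·signedArea(DBA) = 0 ∩ DB · CA = 113]
2. D_y = -10  [2·signedArea(DBA) = 0 ∩ DB · CA = 113]
   → D = (31, -10)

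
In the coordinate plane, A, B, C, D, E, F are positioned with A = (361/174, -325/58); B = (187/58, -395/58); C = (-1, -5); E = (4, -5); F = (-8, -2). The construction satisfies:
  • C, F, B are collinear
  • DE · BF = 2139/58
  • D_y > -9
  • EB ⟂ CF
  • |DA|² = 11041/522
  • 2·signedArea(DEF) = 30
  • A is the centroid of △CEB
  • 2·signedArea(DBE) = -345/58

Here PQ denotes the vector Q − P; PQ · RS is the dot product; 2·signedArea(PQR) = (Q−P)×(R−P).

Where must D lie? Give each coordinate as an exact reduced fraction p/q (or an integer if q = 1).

D = (6, -8)

1. D_x = 6  [2·signedArea(DEF) = 30 ∩ 2·signedArea(DBE) = -345/58]
2. D_y = -8  [2·signedArea(DEF) = 30 ∩ 2·signedArea(DBE) = -345/58]
   → D = (6, -8)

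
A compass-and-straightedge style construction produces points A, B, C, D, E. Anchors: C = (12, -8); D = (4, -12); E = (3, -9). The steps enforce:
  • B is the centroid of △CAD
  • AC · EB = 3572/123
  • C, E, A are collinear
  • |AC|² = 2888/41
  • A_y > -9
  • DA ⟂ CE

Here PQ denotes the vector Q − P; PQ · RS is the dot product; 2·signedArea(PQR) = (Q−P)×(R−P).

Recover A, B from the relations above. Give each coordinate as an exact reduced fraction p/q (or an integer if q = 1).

1. A_x = 150/41  [C, E, A are collinear ∩ DA ⟂ CE]
2. A_y = -366/41  [C, E, A are collinear ∩ DA ⟂ CE]
   → A = (150/41, -366/41)
3. B_x = 806/123  [B is the centroid of △CAD]
4. B_y = -1186/123  [B is the centroid of △CAD]
   → B = (806/123, -1186/123)

A = (150/41, -366/41)
B = (806/123, -1186/123)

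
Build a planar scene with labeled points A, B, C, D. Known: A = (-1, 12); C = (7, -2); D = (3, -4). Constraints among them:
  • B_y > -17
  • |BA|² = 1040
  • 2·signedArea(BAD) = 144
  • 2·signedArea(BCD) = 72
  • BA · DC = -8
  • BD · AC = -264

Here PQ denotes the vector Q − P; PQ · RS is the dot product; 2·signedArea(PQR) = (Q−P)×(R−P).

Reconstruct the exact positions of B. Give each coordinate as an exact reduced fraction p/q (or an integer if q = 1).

1. B_x = 15  [2·signedArea(BAD) = 144 ∩ BA · DC = -8]
2. B_y = -16  [2·signedArea(BAD) = 144 ∩ BA · DC = -8]
   → B = (15, -16)

B = (15, -16)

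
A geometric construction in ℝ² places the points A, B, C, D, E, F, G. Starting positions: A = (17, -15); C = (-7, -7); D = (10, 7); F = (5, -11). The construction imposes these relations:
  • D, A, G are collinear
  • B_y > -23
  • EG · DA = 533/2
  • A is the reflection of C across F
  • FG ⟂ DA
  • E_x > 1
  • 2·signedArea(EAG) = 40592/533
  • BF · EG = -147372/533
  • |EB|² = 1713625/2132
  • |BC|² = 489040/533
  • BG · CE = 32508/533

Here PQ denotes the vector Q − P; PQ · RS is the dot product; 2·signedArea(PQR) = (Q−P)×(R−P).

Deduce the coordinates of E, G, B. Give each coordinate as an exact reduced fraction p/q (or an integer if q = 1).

1. G_x = 7857/533  [D, A, G are collinear ∩ FG ⟂ DA]
2. G_y = -4211/533  [D, A, G are collinear ∩ FG ⟂ DA]
   → G = (7857/533, -4211/533)
3. E_x = 3/2  [2·signedArea(EAG) = 40592/533 ∩ EG · DA = 533/2]
4. E_y = 0  [2·signedArea(EAG) = 40592/533 ∩ EG · DA = 533/2]
   → E = (3/2, 0)
5. B_x = 10265/533  [BG · CE = 32508/533 ∩ BF · EG = -147372/533]
6. B_y = -11779/533  [BG · CE = 32508/533 ∩ BF · EG = -147372/533]
   → B = (10265/533, -11779/533)

B = (10265/533, -11779/533)
E = (3/2, 0)
G = (7857/533, -4211/533)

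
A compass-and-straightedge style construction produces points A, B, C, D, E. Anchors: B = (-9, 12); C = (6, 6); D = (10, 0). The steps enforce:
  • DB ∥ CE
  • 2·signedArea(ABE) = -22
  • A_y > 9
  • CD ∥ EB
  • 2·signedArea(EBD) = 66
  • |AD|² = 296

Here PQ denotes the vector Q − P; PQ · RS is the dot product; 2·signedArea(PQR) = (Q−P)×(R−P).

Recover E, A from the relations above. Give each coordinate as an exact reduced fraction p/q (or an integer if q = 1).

A = (-4, 10)
E = (-13, 18)

1. E_x = -13  [CD ∥ EB ∩ DB ∥ CE]
2. E_y = 18  [CD ∥ EB ∩ DB ∥ CE]
   → E = (-13, 18)
3. A_x = -4  [line -6·x + -4·y + 16 = 0 ∩ |AD|² = 296]
4. A_y = 10  [line -6·x + -4·y + 16 = 0 ∩ |AD|² = 296]
   → A = (-4, 10)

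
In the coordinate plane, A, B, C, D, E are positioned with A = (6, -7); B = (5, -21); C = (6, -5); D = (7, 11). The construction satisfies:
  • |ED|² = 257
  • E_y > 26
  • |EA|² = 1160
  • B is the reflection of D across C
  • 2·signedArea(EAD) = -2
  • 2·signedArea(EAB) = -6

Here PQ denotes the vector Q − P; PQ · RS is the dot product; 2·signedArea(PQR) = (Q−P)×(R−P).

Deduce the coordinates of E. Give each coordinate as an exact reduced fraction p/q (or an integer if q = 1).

E = (8, 27)

1. E_x = 8  [2·signedArea(EAD) = -2 ∩ 2·signedArea(EAB) = -6]
2. E_y = 27  [2·signedArea(EAD) = -2 ∩ 2·signedArea(EAB) = -6]
   → E = (8, 27)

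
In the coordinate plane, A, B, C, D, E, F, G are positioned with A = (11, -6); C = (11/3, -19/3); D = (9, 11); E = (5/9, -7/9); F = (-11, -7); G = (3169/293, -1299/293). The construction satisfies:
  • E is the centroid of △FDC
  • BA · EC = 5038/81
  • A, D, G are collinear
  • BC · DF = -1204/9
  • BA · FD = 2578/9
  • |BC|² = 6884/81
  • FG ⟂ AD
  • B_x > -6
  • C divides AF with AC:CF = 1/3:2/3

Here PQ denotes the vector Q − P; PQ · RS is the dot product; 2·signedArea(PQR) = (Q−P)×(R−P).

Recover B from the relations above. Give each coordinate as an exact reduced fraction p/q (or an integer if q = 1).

B = (-47/9, -35/9)

1. B_x = -47/9  [BA · EC = 5038/81 ∩ BC · DF = -1204/9]
2. B_y = -35/9  [BA · EC = 5038/81 ∩ BC · DF = -1204/9]
   → B = (-47/9, -35/9)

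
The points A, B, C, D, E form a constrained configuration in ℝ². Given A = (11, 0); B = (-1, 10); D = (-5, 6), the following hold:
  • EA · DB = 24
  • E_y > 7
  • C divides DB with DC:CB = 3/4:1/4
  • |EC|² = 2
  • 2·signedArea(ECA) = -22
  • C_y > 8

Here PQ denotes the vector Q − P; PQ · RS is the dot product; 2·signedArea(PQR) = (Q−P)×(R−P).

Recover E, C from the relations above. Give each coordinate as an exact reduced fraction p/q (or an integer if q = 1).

1. C_x = -2  [C divides DB with DC:CB = 3/4:1/4]
2. C_y = 9  [C divides DB with DC:CB = 3/4:1/4]
   → C = (-2, 9)
3. E_x = -3  [2·signedArea(ECA) = -22 ∩ EA · DB = 24]
4. E_y = 8  [2·signedArea(ECA) = -22 ∩ EA · DB = 24]
   → E = (-3, 8)

C = (-2, 9)
E = (-3, 8)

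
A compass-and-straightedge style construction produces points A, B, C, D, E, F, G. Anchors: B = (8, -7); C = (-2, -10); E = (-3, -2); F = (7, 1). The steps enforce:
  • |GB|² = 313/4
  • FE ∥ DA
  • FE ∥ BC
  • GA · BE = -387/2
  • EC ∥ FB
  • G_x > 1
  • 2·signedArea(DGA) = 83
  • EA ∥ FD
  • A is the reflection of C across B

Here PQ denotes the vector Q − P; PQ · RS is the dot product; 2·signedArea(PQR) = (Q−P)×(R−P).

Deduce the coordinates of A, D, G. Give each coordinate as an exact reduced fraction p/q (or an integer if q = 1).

1. A_x = 18  [A is the reflection of C across B]
2. A_y = -4  [A is the reflection of C across B]
   → A = (18, -4)
3. D_x = 28  [FE ∥ DA ∩ EA ∥ FD]
4. D_y = -1  [FE ∥ DA ∩ EA ∥ FD]
   → D = (28, -1)
5. G_x = 2  [GA · BE = -387/2 ∩ 2·signedArea(DGA) = 83]
6. G_y = -1/2  [GA · BE = -387/2 ∩ 2·signedArea(DGA) = 83]
   → G = (2, -1/2)

A = (18, -4)
D = (28, -1)
G = (2, -1/2)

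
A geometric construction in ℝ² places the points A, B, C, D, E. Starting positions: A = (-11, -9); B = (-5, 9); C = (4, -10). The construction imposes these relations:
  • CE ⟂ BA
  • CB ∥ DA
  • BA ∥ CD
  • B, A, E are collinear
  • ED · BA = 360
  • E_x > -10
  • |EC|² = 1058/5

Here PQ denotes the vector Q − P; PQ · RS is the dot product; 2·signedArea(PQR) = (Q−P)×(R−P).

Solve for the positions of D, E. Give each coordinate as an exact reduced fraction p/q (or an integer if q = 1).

D = (-2, -28)
E = (-49/5, -27/5)

1. D_x = -2  [CB ∥ DA ∩ BA ∥ CD]
2. D_y = -28  [CB ∥ DA ∩ BA ∥ CD]
   → D = (-2, -28)
3. E_x = -49/5  [B, A, E are collinear ∩ CE ⟂ BA]
4. E_y = -27/5  [B, A, E are collinear ∩ CE ⟂ BA]
   → E = (-49/5, -27/5)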